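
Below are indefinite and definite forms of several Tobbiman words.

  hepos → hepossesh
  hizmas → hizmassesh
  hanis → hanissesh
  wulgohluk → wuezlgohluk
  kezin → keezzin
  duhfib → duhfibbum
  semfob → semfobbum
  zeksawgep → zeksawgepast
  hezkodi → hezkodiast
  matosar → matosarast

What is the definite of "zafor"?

zaforast

hanis and kezin both have last vowel 'i' yet inflect differently (hanissesh, keezzin), so the last vowel is not what conditions the rule; the final letter is.
"zafor" ends in -r. The one such stem in the data (matosar → matosarast) adds -ast, so the same rule applies.
So zafor → zaforast.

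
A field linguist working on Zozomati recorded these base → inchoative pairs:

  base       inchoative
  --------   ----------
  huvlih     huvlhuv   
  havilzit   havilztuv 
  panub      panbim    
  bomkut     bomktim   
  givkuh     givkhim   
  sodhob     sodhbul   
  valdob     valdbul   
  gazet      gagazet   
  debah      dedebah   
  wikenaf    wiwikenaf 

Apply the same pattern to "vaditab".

havilzit and bomkut both end in -t yet inflect differently (havilztuv, bomktim), so the final letter is not what conditions the rule; the last vowel is.
"vaditab" has last vowel 'a'. The stems whose last vowel is 'a' (debah → dedebah, wikenaf → wiwikenaf) repeat the first consonant+vowel as a prefix.
The other patterns: stems whose last vowel is 'i' delete the last vowel and add -uv; stems whose last vowel is 'u' delete the last vowel and add -im; stems whose last vowel is 'o' delete the last vowel and add -ul.
So vaditab → vavaditab.

vavaditab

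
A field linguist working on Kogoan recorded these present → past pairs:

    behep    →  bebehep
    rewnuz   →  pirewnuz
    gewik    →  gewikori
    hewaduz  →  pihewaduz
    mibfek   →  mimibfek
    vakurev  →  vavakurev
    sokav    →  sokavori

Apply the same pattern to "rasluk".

pirasluk

mibfek and gewik both end in -k yet inflect differently (mimibfek, gewikori), so the final letter is not what conditions the rule; the last vowel is.
"rasluk" has last vowel 'u'. The stems whose last vowel is 'u' (hewaduz → pihewaduz, rewnuz → pirewnuz) add the prefix pi-.
So rasluk → pirasluk.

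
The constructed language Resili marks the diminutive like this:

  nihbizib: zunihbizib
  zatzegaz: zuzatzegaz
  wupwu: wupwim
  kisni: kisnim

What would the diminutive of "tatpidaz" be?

kisni and nihbizib both have last vowel 'i' yet inflect differently (kisnim, zunihbizib), so the last vowel is not what conditions the rule; whether the stem ends in a vowel or a consonant is.
"tatpidaz" ends in a consonant. The stems ending in a consonant (nihbizib → zunihbizib, zatzegaz → zuzatzegaz) add the prefix zu-.
The other pattern: stems ending in a vowel drop the final letter and add -im.
So tatpidaz → zutatpidaz.

zutatpidaz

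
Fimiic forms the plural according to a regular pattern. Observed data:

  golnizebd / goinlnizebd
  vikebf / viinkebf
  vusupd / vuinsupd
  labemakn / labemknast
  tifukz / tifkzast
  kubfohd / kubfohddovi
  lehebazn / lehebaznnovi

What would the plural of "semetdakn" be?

semetdknast

golnizebd and kubfohd both end in -d yet inflect differently (goinlnizebd, kubfohddovi), so the final letter is not what conditions the rule; the second-to-last letter is.
"semetdakn" has second-to-last letter 'k'. The stems whose second-to-last letter is 'k' (labemakn → labemknast, tifukz → tifkzast) delete the last vowel and add -ast.
The other patterns: stems whose second-to-last letter is 'b' or 'p' insert -in- after the first vowel; stems whose second-to-last letter is 'h' or 'z' double the final consonant and add -ovi.
So semetdakn → semetdknast.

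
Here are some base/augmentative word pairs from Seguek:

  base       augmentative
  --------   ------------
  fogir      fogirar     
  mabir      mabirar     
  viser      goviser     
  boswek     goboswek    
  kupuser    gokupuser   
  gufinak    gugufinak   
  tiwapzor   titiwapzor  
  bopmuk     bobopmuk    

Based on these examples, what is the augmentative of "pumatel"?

gopumatel

"pumatel" has last vowel 'e'. The stems whose last vowel is 'e' (viser → goviser, boswek → goboswek, kupuser → gokupuser) add the prefix go-.
So pumatel → gopumatel.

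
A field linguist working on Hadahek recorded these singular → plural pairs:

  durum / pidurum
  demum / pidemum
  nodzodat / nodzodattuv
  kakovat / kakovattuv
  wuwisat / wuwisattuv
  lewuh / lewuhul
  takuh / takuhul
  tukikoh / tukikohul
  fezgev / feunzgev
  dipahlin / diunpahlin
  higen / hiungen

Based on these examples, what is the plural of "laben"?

durum and lewuh both have last vowel 'u' yet inflect differently (pidurum, lewuhul), so the last vowel is not what conditions the rule; the final letter is.
"laben" ends in -n. The stems ending in -n (dipahlin → diunpahlin, higen → hiungen) insert -un- after the first vowel.
The other patterns: stems ending in -m add the prefix pi-; stems ending in -t double the final consonant and add -uv; stems ending in -h add -ul.
So laben → launben.

launben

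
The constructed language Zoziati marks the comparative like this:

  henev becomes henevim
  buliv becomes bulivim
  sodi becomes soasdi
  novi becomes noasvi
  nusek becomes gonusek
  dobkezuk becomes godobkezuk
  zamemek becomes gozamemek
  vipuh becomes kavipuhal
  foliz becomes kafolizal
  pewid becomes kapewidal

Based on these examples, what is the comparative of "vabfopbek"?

"vabfopbek" ends in -k. The stems ending in -k (nusek → gonusek, dobkezuk → godobkezuk, zamemek → gozamemek) add the prefix go-.
So vabfopbek → govabfopbek.

govabfopbek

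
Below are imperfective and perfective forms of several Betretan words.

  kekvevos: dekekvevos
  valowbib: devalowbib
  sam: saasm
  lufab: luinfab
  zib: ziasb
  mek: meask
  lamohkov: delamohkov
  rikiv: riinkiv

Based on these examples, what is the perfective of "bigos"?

biingos

"bigos" has 2 vowels. The stems with 2 vowels (lufab → luinfab, rikiv → riinkiv) insert -in- after the first vowel.
The other patterns: stems with 1 vowel insert -as- after the first vowel; stems with 3 vowels add the prefix de-.
So bigos → biingos.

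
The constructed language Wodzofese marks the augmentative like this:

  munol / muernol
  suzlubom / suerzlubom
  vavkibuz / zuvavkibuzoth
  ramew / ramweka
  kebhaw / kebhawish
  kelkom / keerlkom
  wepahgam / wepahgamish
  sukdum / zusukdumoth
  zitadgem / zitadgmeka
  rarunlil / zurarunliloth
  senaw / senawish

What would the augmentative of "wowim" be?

zuwowimoth

ramew and kebhaw both end in -w yet inflect differently (ramweka, kebhawish), so the final letter is not what conditions the rule; the last vowel is.
"wowim" has last vowel 'i'. The one such stem in the data (rarunlil → zurarunliloth) adds zu- … -oth around the stem, so the same rule applies.
The other patterns: stems whose last vowel is 'e' delete the last vowel and add -eka; stems whose last vowel is 'a' add -ish; stems whose last vowel is 'o' insert -er- after the first vowel.
So wowim → zuwowimoth.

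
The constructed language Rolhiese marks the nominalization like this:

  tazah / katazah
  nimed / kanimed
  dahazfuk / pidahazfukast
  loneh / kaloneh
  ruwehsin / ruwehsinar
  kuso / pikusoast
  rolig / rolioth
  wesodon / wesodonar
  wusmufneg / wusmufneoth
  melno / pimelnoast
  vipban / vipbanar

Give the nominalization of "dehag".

dehaoth

"dehag" ends in -g. The stems ending in -g (wusmufneg → wusmufneoth, rolig → rolioth) drop the final letter and add -oth.
So dehag → dehaoth.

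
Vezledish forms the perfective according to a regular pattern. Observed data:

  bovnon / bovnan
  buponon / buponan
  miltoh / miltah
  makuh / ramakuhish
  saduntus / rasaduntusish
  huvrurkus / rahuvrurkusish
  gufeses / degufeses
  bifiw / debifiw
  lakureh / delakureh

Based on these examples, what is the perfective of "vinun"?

miltoh and makuh both end in -h yet inflect differently (miltah, ramakuhish), so the final letter is not what conditions the rule; the last vowel is.
"vinun" has last vowel 'u'. The stems whose last vowel is 'u' (makuh → ramakuhish, saduntus → rasaduntusish, huvrurkus → rahuvrurkusish) add ra- … -ish around the stem.
The other patterns: stems whose last vowel is 'o' change the last vowel to 'a'; stems whose last vowel is 'e' or 'i' add the prefix de-.
So vinun → ravinunish.

ravinunish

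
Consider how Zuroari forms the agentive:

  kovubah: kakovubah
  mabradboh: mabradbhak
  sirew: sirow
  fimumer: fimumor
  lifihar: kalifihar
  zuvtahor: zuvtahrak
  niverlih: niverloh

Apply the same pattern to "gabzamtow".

kovubah and mabradboh both end in -h yet inflect differently (kakovubah, mabradbhak), so the final letter is not what conditions the rule; the last vowel is.
"gabzamtow" has last vowel 'o'. The stems whose last vowel is 'o' (mabradboh → mabradbhak, zuvtahor → zuvtahrak) delete the last vowel and add -ak.
So gabzamtow → gabzamtwak.

gabzamtwak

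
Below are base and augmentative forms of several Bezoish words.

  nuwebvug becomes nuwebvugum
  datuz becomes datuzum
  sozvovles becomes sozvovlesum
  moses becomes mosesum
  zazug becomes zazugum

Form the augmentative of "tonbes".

Every pair shown (nuwebvug → nuwebvugum, datuz → datuzum, sozvovles → sozvovlesum, …) follows the same rule: add -um.
So tonbes → tonbesum.

tonbesum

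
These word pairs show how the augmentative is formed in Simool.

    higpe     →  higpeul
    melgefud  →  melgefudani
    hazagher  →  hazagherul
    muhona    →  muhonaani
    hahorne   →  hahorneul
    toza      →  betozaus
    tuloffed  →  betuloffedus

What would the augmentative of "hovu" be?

tuloffed and melgefud both end in -d yet inflect differently (betuloffedus, melgefudani), so the final letter is not what conditions the rule; the first letter is.
"hovu" begins with h-. The stems beginning with h- (hazagher → hazagherul, hahorne → hahorneul, higpe → higpeul) add -ul.
The other patterns: stems beginning with t- add be- … -us around the stem; stems beginning with m- add -ani.
So hovu → hovuul.

hovuul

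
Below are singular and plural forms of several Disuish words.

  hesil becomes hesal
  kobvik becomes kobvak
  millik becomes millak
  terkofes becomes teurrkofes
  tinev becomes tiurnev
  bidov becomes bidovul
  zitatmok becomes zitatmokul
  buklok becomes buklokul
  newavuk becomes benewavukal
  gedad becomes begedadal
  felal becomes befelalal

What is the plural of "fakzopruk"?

befakzoprukal

tinev and bidov both end in -v yet inflect differently (tiurnev, bidovul), so the final letter is not what conditions the rule; the last vowel is.
"fakzopruk" has last vowel 'u'. The one such stem in the data (newavuk → benewavukal) adds be- … -al around the stem, so the same rule applies.
The other patterns: stems whose last vowel is 'i' change the last vowel to 'a'; stems whose last vowel is 'e' insert -ur- after the first vowel; stems whose last vowel is 'o' add -ul.
So fakzopruk → befakzoprukal.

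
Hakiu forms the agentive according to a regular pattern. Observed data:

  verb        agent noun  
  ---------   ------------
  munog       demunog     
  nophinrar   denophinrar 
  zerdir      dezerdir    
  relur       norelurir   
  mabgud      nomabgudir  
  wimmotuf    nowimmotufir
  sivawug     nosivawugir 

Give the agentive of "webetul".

relur and zerdir both end in -r yet inflect differently (norelurir, dezerdir), so the final letter is not what conditions the rule; the last vowel is.
"webetul" has last vowel 'u'. The stems whose last vowel is 'u' (sivawug → nosivawugir, relur → norelurir, wimmotuf → nowimmotufir) add no- … -ir around the stem.
The other pattern: stems whose last vowel is 'a', 'i' or 'o' add the prefix de-.
So webetul → nowebetulir.

nowebetulir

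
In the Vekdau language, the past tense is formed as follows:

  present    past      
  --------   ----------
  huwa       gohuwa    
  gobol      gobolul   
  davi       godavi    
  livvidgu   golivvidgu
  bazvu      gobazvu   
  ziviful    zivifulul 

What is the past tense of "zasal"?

"zasal" ends in a consonant. The stems ending in a consonant (ziviful → zivifulul, gobol → gobolul) add -ul.
So zasal → zasalul.

zasalul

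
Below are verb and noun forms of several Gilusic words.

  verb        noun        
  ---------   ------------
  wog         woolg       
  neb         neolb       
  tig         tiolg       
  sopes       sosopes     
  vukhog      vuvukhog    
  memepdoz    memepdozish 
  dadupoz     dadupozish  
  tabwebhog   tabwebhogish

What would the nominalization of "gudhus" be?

gugudhus

wog and vukhog both end in -g yet inflect differently (woolg, vuvukhog), so the final letter is not what conditions the rule; the number of vowels is.
"gudhus" has 2 vowels. The stems with 2 vowels (sopes → sosopes, vukhog → vuvukhog) repeat the first consonant+vowel as a prefix.
So gudhus → gugudhus.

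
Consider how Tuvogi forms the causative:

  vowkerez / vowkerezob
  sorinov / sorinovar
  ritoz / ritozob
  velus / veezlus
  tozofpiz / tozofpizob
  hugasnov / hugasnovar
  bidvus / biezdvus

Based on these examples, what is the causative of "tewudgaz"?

"tewudgaz" ends in -z. The stems ending in -z (tozofpiz → tozofpizob, vowkerez → vowkerezob, ritoz → ritozob) add -ob.
The other patterns: stems ending in -v add -ar; stems ending in -s insert -ez- after the first vowel.
So tewudgaz → tewudgazob.

tewudgazob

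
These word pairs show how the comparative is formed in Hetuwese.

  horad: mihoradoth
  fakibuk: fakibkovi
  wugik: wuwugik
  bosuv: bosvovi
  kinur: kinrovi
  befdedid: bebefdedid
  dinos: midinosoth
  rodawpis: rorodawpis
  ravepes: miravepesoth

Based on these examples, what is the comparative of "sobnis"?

fakibuk and wugik both end in -k yet inflect differently (fakibkovi, wuwugik), so the final letter is not what conditions the rule; the last vowel is.
"sobnis" has last vowel 'i'. The stems whose last vowel is 'i' (wugik → wuwugik, befdedid → bebefdedid, rodawpis → rorodawpis) repeat the first consonant+vowel as a prefix.
The other patterns: stems whose last vowel is 'u' delete the last vowel and add -ovi; stems whose last vowel is 'a', 'e' or 'o' add mi- … -oth around the stem.
So sobnis → sosobnis.

sosobnis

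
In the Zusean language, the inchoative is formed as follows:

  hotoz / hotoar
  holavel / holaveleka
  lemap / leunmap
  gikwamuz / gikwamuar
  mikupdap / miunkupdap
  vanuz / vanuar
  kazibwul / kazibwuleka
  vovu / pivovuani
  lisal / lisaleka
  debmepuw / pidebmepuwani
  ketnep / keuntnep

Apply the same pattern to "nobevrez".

kazibwul and gikwamuz both have last vowel 'u' yet inflect differently (kazibwuleka, gikwamuar), so the last vowel is not what conditions the rule; the final letter is.
"nobevrez" ends in -z. The stems ending in -z (hotoz → hotoar, gikwamuz → gikwamuar, vanuz → vanuar) drop the final letter and add -ar.
So nobevrez → nobevrear.

nobevrear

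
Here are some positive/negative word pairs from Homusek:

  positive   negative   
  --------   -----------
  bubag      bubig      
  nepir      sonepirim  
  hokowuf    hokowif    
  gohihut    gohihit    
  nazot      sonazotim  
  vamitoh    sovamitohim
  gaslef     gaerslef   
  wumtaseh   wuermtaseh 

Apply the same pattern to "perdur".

gaslef and hokowuf both end in -f yet inflect differently (gaerslef, hokowif), so the final letter is not what conditions the rule; the last vowel is.
"perdur" has last vowel 'u'. The stems whose last vowel is 'u' (hokowuf → hokowif, gohihut → gohihit) change the last vowel to 'i'.
So perdur → perdir.

perdir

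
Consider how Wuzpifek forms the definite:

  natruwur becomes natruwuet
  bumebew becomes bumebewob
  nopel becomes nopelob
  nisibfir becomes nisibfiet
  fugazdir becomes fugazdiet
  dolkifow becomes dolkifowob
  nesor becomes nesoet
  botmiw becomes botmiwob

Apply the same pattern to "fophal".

fophalob

"fophal" ends in -l. The one such stem in the data (nopel → nopelob) adds -ob, so the same rule applies.
So fophal → fophalob.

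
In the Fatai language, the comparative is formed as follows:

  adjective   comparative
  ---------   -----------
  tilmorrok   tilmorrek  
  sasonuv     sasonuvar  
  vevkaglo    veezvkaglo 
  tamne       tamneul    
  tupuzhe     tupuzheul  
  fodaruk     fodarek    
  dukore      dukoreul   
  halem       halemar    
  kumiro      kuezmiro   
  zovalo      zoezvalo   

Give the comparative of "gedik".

gedek

halem and tupuzhe both have last vowel 'e' yet inflect differently (halemar, tupuzheul), so the last vowel is not what conditions the rule; the final letter is.
"gedik" ends in -k. The stems ending in -k (tilmorrok → tilmorrek, fodaruk → fodarek) change the last vowel to 'e'.
So gedik → gedek.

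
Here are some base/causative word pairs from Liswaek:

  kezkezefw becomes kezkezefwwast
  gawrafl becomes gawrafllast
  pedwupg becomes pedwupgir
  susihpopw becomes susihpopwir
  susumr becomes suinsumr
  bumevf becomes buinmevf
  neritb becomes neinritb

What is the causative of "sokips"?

"sokips" has second-to-last letter 'p'. The stems whose second-to-last letter is 'p' (pedwupg → pedwupgir, susihpopw → susihpopwir) add -ir.
So sokips → sokipsir.

sokipsir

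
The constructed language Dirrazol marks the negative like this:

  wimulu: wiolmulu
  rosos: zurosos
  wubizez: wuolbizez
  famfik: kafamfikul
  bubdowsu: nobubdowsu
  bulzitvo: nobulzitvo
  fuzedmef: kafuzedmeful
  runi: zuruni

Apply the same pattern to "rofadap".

wimulu and bubdowsu both end in -u yet inflect differently (wiolmulu, nobubdowsu), so the final letter is not what conditions the rule; the first letter is.
"rofadap" begins with r-. The stems beginning with r- (rosos → zurosos, runi → zuruni) add the prefix zu-.
So rofadap → zurofadap.

zurofadap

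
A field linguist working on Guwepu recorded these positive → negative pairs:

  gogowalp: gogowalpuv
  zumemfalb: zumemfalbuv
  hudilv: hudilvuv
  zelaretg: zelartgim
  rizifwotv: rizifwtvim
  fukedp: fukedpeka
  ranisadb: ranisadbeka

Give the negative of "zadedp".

zadedpeka

"zadedp" has second-to-last letter 'd'. The stems whose second-to-last letter is 'd' (fukedp → fukedpeka, ranisadb → ranisadbeka) add -eka.
The other patterns: stems whose second-to-last letter is 'l' add -uv; stems whose second-to-last letter is 't' delete the last vowel and add -im.
So zadedp → zadedpeka.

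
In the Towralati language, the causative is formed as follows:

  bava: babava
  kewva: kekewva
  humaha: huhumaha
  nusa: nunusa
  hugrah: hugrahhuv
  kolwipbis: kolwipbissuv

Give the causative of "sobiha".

bava and hugrah both have last vowel 'a' yet inflect differently (babava, hugrahhuv), so the last vowel is not what conditions the rule; the final letter is.
"sobiha" ends in -a. The stems ending in -a (bava → babava, kewva → kekewva, humaha → huhumaha) repeat the first consonant+vowel as a prefix.
So sobiha → sosobiha.

sosobiha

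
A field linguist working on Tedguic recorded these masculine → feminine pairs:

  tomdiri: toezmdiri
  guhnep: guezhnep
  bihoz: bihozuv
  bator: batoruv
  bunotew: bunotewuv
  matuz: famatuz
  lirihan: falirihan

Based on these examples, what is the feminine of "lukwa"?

falukwa

bihoz and matuz both end in -z yet inflect differently (bihozuv, famatuz), so the final letter is not what conditions the rule; the first letter is.
"lukwa" begins with l-. The one such stem in the data (lirihan → falirihan) adds the prefix fa-, so the same rule applies.
The other patterns: stems beginning with g- or t- insert -ez- after the first vowel; stems beginning with b- add -uv.
So lukwa → falukwa.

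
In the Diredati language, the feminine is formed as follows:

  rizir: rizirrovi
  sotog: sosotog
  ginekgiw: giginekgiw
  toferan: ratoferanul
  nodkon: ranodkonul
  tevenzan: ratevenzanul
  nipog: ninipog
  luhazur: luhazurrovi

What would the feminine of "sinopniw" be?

sisinopniw

nodkon and nipog both have last vowel 'o' yet inflect differently (ranodkonul, ninipog), so the last vowel is not what conditions the rule; the final letter is.
"sinopniw" ends in -w. The one such stem in the data (ginekgiw → giginekgiw) repeats the first consonant+vowel as a prefix (as do nipog, sotog), so the same rule applies.
The other patterns: stems ending in -n add ra- … -ul around the stem; stems ending in -r double the final consonant and add -ovi.
So sinopniw → sisinopniw.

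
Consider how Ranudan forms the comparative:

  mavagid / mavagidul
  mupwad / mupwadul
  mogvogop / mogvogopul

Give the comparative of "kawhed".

kawhedul

Every pair shown (mavagid → mavagidul, mupwad → mupwadul, mogvogop → mogvogopul) follows the same rule: add -ul.
So kawhed → kawhedul.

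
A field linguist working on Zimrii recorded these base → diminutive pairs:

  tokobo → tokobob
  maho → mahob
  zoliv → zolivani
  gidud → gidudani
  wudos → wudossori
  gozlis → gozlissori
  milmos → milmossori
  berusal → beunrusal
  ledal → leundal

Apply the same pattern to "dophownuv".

"dophownuv" ends in -v. The one such stem in the data (zoliv → zolivani) adds -ani, so the same rule applies.
So dophownuv → dophownuvani.

dophownuvani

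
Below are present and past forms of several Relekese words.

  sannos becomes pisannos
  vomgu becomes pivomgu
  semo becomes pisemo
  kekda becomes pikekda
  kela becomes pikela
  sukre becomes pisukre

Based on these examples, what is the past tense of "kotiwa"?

pikotiwa

Every pair shown (sannos → pisannos, vomgu → pivomgu, semo → pisemo, …) follows the same rule: add the prefix pi-.
So kotiwa → pikotiwa.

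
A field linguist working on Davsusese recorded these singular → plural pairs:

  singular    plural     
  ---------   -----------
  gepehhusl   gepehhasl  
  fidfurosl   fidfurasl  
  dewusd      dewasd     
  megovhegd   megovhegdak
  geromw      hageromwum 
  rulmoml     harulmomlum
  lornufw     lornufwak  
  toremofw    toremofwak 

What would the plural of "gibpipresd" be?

gibpiprasd

gepehhusl and rulmoml both end in -l yet inflect differently (gepehhasl, harulmomlum), so the final letter is not what conditions the rule; the second-to-last letter is.
"gibpipresd" has second-to-last letter 's'. The stems whose second-to-last letter is 's' (gepehhusl → gepehhasl, dewusd → dewasd, fidfurosl → fidfurasl) change the last vowel to 'a'.
So gibpipresd → gibpiprasd.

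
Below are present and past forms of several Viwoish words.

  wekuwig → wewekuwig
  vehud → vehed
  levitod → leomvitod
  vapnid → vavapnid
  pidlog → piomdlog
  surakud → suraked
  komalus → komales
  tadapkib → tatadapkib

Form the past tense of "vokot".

surakud and levitod both end in -d yet inflect differently (suraked, leomvitod), so the final letter is not what conditions the rule; the last vowel is.
"vokot" has last vowel 'o'. The stems whose last vowel is 'o' (pidlog → piomdlog, levitod → leomvitod) insert -om- after the first vowel.
So vokot → voomkot.

voomkot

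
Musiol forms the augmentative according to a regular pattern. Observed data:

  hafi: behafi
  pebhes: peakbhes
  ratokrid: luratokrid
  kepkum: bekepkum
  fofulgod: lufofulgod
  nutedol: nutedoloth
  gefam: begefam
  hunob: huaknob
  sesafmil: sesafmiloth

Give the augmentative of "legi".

belegi

hunob and nutedol both have last vowel 'o' yet inflect differently (huaknob, nutedoloth), so the last vowel is not what conditions the rule; the final letter is.
"legi" ends in -i. The one such stem in the data (hafi → behafi) adds the prefix be-, so the same rule applies.
The other patterns: stems ending in -b or -s insert -ak- after the first vowel; stems ending in -l add -oth; stems ending in -d add the prefix lu-.
So legi → belegi.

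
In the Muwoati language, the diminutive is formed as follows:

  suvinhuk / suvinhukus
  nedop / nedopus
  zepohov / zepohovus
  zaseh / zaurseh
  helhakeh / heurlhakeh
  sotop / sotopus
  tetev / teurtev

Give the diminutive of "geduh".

tetev and zepohov both end in -v yet inflect differently (teurtev, zepohovus), so the final letter is not what conditions the rule; the last vowel is.
"geduh" has last vowel 'u'. The one such stem in the data (suvinhuk → suvinhukus) adds -us, so the same rule applies.
The other pattern: stems whose last vowel is 'e' insert -ur- after the first vowel.
So geduh → geduhus.

geduhus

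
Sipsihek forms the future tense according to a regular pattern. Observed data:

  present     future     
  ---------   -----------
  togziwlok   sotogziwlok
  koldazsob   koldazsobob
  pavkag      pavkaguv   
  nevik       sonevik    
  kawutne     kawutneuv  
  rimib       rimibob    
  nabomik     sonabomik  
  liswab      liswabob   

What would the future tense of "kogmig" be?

"kogmig" ends in -g. The one such stem in the data (pavkag → pavkaguv) adds -uv, so the same rule applies.
So kogmig → kogmiguv.

kogmiguv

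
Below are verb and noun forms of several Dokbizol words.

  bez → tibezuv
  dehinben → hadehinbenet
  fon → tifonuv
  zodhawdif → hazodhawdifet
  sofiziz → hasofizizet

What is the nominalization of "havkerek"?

"havkerek" has 3 vowels. The stems with 3 vowels (sofiziz → hasofizizet, zodhawdif → hazodhawdifet, dehinben → hadehinbenet) add ha- … -et around the stem.
The other pattern: stems with 1 vowel add ti- … -uv around the stem.
So havkerek → hahavkereket.

hahavkereket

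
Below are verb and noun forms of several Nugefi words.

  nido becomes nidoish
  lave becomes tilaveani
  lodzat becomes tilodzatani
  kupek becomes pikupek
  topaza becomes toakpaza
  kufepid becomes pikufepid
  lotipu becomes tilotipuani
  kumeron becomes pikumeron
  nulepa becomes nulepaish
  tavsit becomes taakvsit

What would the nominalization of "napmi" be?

napmiish

tavsit and lodzat both end in -t yet inflect differently (taakvsit, tilodzatani), so the final letter is not what conditions the rule; the first letter is.
"napmi" begins with n-. The stems beginning with n- (nulepa → nulepaish, nido → nidoish) add -ish.
So napmi → napmiish.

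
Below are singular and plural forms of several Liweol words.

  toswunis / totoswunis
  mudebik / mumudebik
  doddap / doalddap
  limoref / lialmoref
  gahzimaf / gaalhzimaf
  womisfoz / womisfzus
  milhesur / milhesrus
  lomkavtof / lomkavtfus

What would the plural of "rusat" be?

limoref and lomkavtof both end in -f yet inflect differently (lialmoref, lomkavtfus), so the final letter is not what conditions the rule; the last vowel is.
"rusat" has last vowel 'a'. The stems whose last vowel is 'a' (doddap → doalddap, gahzimaf → gaalhzimaf) insert -al- after the first vowel.
So rusat → rualsat.

rualsat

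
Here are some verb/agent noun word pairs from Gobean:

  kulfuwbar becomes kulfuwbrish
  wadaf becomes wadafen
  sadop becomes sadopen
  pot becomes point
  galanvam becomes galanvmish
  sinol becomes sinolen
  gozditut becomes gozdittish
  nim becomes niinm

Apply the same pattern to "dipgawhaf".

pot and gozditut both end in -t yet inflect differently (point, gozdittish), so the final letter is not what conditions the rule; the number of vowels is.
"dipgawhaf" has 3 vowels. The stems with 3 vowels (gozditut → gozdittish, kulfuwbar → kulfuwbrish, galanvam → galanvmish) delete the last vowel and add -ish.
So dipgawhaf → dipgawhfish.

dipgawhfish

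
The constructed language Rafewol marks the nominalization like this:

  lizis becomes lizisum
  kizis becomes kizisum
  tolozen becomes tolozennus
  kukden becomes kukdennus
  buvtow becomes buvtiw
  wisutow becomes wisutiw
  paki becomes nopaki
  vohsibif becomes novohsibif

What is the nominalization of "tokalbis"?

tokalbisum

lizis and paki both have last vowel 'i' yet inflect differently (lizisum, nopaki), so the last vowel is not what conditions the rule; the final letter is.
"tokalbis" ends in -s. The stems ending in -s (lizis → lizisum, kizis → kizisum) add -um.
So tokalbis → tokalbisum.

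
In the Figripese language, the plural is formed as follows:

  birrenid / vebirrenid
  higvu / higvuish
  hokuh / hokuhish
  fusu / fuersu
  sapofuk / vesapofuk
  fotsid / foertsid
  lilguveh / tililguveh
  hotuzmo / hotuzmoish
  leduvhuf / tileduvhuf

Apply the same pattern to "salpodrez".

fusu and higvu both end in -u yet inflect differently (fuersu, higvuish), so the final letter is not what conditions the rule; the first letter is.
"salpodrez" begins with s-. The one such stem in the data (sapofuk → vesapofuk) adds the prefix ve-, so the same rule applies.
The other patterns: stems beginning with f- insert -er- after the first vowel; stems beginning with h- add -ish; stems beginning with l- add the prefix ti-.
So salpodrez → vesalpodrez.

vesalpodrez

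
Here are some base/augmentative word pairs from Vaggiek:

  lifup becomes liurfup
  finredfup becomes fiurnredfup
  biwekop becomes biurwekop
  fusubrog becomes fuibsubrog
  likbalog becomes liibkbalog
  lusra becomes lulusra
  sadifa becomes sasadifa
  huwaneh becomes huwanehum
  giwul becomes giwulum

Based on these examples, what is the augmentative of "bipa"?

biwekop and fusubrog both have last vowel 'o' yet inflect differently (biurwekop, fuibsubrog), so the last vowel is not what conditions the rule; the final letter is.
"bipa" ends in -a. The stems ending in -a (lusra → lulusra, sadifa → sasadifa) repeat the first consonant+vowel as a prefix.
So bipa → bibipa.

bibipa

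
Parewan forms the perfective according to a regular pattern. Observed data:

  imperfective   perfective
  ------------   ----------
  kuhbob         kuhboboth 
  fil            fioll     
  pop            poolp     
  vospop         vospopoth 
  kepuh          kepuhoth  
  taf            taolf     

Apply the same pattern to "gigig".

pop and vospop both end in -p yet inflect differently (poolp, vospopoth), so the final letter is not what conditions the rule; the number of vowels is.
"gigig" has 2 vowels. The stems with 2 vowels (vospop → vospopoth, kuhbob → kuhboboth, kepuh → kepuhoth) add -oth.
So gigig → gigigoth.

gigigoth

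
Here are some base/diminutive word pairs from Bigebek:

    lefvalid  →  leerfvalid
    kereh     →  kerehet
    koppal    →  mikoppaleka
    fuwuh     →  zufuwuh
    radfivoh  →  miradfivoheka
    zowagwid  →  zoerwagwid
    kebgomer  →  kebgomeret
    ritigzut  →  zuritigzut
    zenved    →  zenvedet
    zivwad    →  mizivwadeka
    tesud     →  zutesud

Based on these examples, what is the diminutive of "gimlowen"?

gimlowenet

zenved and zivwad both end in -d yet inflect differently (zenvedet, mizivwadeka), so the final letter is not what conditions the rule; the last vowel is.
"gimlowen" has last vowel 'e'. The stems whose last vowel is 'e' (kebgomer → kebgomeret, zenved → zenvedet, kereh → kerehet) add -et.
So gimlowen → gimlowenet.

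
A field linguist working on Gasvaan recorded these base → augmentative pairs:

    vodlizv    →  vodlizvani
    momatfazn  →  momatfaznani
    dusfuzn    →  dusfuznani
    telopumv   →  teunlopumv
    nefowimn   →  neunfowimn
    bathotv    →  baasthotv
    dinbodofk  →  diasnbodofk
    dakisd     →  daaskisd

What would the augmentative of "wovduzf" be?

vodlizv and telopumv both end in -v yet inflect differently (vodlizvani, teunlopumv), so the final letter is not what conditions the rule; the second-to-last letter is.
"wovduzf" has second-to-last letter 'z'. The stems whose second-to-last letter is 'z' (vodlizv → vodlizvani, momatfazn → momatfaznani, dusfuzn → dusfuznani) add -ani.
The other patterns: stems whose second-to-last letter is 'm' insert -un- after the first vowel; stems whose second-to-last letter is 'f', 's' or 't' insert -as- after the first vowel.
So wovduzf → wovduzfani.

wovduzfani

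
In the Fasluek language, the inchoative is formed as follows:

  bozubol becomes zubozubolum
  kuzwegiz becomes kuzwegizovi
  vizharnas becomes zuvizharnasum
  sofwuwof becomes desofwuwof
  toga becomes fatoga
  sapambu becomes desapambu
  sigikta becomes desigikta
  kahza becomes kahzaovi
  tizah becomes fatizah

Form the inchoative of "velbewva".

zuvelbewvaum

sigikta and toga both end in -a yet inflect differently (desigikta, fatoga), so the final letter is not what conditions the rule; the first letter is.
"velbewva" begins with v-. The one such stem in the data (vizharnas → zuvizharnasum) adds zu- … -um around the stem, so the same rule applies.
The other patterns: stems beginning with s- add the prefix de-; stems beginning with t- add the prefix fa-; stems beginning with k- add -ovi.
So velbewva → zuvelbewvaum.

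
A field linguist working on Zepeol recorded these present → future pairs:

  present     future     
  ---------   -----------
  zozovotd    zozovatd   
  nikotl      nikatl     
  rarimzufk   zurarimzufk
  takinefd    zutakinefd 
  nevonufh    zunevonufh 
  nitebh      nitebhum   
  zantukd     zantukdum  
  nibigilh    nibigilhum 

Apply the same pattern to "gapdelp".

zozovotd and takinefd both end in -d yet inflect differently (zozovatd, zutakinefd), so the final letter is not what conditions the rule; the second-to-last letter is.
"gapdelp" has second-to-last letter 'l'. The one such stem in the data (nibigilh → nibigilhum) adds -um, so the same rule applies.
So gapdelp → gapdelpum.

gapdelpum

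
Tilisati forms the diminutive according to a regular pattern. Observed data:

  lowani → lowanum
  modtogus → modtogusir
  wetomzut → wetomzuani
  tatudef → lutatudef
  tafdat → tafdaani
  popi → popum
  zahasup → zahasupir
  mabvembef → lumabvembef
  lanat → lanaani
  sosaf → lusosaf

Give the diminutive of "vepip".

"vepip" ends in -p. The one such stem in the data (zahasup → zahasupir) adds -ir, so the same rule applies.
So vepip → vepipir.

vepipir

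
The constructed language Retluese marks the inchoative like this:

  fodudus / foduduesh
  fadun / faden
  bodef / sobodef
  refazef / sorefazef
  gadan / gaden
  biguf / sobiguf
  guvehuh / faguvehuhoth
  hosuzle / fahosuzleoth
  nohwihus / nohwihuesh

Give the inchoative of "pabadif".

"pabadif" ends in -f. The stems ending in -f (bodef → sobodef, refazef → sorefazef, biguf → sobiguf) add the prefix so-.
The other patterns: stems ending in -n change the last vowel to 'e'; stems ending in -s drop the final letter and add -esh; stems ending in -e or -h add fa- … -oth around the stem.
So pabadif → sopabadif.

sopabadif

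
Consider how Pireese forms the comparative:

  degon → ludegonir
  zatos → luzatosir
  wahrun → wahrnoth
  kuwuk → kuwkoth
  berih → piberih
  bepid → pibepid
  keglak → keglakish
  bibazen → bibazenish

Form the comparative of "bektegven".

degon and wahrun both end in -n yet inflect differently (ludegonir, wahrnoth), so the final letter is not what conditions the rule; the last vowel is.
"bektegven" has last vowel 'e'. The one such stem in the data (bibazen → bibazenish) adds -ish, so the same rule applies.
So bektegven → bektegvenish.

bektegvenish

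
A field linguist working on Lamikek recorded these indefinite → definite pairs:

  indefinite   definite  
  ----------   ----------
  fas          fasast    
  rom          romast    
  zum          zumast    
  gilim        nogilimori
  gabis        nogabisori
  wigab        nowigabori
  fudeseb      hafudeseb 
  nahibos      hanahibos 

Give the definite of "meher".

nomeherori

"meher" has 2 vowels. The stems with 2 vowels (gilim → nogilimori, gabis → nogabisori, wigab → nowigabori) add no- … -ori around the stem.
So meher → nomeherori.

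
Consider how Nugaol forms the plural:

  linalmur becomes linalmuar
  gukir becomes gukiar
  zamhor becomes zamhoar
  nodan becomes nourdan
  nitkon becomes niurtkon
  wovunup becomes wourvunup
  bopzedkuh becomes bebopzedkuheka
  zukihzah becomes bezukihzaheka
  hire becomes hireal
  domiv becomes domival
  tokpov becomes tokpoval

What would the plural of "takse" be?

"takse" ends in -e. The one such stem in the data (hire → hireal) adds -al, so the same rule applies.
So takse → takseal.

takseal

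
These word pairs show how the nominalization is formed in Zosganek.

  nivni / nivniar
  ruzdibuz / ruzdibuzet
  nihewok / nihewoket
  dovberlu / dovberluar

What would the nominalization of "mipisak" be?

mipisaket

dovberlu and ruzdibuz both have last vowel 'u' yet inflect differently (dovberluar, ruzdibuzet), so the last vowel is not what conditions the rule; whether the stem ends in a vowel or a consonant is.
"mipisak" ends in a consonant. The stems ending in a consonant (nihewok → nihewoket, ruzdibuz → ruzdibuzet) add -et.
The other pattern: stems ending in a vowel add -ar.
So mipisak → mipisaket.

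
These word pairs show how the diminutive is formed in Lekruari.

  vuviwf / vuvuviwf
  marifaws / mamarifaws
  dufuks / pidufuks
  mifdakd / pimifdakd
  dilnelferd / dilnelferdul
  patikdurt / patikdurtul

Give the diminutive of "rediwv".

rerediwv

dufuks and marifaws both end in -s yet inflect differently (pidufuks, mamarifaws), so the final letter is not what conditions the rule; the second-to-last letter is.
"rediwv" has second-to-last letter 'w'. The stems whose second-to-last letter is 'w' (marifaws → mamarifaws, vuviwf → vuvuviwf) repeat the first consonant+vowel as a prefix.
So rediwv → rerediwv.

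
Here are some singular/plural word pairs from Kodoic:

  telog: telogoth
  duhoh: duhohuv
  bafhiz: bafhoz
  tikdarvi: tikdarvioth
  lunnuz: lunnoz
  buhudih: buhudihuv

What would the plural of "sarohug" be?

bafhiz and buhudih both have last vowel 'i' yet inflect differently (bafhoz, buhudihuv), so the last vowel is not what conditions the rule; the final letter is.
"sarohug" ends in -g. The one such stem in the data (telog → telogoth) adds -oth, so the same rule applies.
So sarohug → sarohugoth.

sarohugoth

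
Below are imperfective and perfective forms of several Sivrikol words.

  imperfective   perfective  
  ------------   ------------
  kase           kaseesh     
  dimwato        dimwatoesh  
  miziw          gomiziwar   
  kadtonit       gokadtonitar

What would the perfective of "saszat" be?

gosaszatar

kase and kadtonit both begin with k- yet inflect differently (kaseesh, gokadtonitar), so the first letter is not what conditions the rule; whether the stem ends in a vowel or a consonant is.
"saszat" ends in a consonant. The stems ending in a consonant (miziw → gomiziwar, kadtonit → gokadtonitar) add go- … -ar around the stem.
So saszat → gosaszatar.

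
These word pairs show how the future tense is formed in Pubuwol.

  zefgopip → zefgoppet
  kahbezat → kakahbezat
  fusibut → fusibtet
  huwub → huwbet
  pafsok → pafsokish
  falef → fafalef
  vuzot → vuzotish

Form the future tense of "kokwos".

vuzot and fusibut both end in -t yet inflect differently (vuzotish, fusibtet), so the final letter is not what conditions the rule; the last vowel is.
"kokwos" has last vowel 'o'. The stems whose last vowel is 'o' (pafsok → pafsokish, vuzot → vuzotish) add -ish.
The other patterns: stems whose last vowel is 'i' or 'u' delete the last vowel and add -et; stems whose last vowel is 'a' or 'e' repeat the first consonant+vowel as a prefix.
So kokwos → kokwosish.

kokwosish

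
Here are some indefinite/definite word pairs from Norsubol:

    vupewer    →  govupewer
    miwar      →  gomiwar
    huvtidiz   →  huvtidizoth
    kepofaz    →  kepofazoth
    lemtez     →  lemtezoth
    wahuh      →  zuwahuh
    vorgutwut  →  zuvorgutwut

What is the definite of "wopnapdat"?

miwar and kepofaz both have last vowel 'a' yet inflect differently (gomiwar, kepofazoth), so the last vowel is not what conditions the rule; the final letter is.
"wopnapdat" ends in -t. The one such stem in the data (vorgutwut → zuvorgutwut) adds the prefix zu-, so the same rule applies.
The other patterns: stems ending in -r add the prefix go-; stems ending in -z add -oth.
So wopnapdat → zuwopnapdat.

zuwopnapdat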